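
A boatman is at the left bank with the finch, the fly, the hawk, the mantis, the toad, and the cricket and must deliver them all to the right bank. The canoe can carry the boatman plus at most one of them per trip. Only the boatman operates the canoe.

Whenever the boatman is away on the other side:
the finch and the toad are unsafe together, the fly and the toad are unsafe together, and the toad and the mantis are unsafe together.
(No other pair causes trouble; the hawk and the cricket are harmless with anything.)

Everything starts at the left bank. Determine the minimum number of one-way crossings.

impossible

Following every safe sequence of crossings from the start, the most of the 6 that can be at the right bank as the canoe arrives there on crossings 1, 3, 5, 7 is 1, 2, 3, 4 respectively; the best ever achieved is 4 of 6.
From crossing 9 on, no configuration arises that was not already reachable earlier: only 36 distinct safe configurations (who is on which side, and where the canoe is) can ever be reached, none of them has everyone across, and every continuation just revisits them. So no valid plan exists.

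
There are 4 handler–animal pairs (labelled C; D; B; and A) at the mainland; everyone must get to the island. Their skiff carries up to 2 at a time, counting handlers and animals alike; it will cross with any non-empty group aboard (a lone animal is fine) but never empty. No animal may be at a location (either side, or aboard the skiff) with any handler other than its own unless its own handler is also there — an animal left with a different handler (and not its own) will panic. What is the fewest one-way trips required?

Following every safe sequence of crossings from the start, the most of the 8 that can be at the island as the skiff arrives there on crossings 1, 3, 5 is 2, 3, 4 respectively; the best ever achieved is 4 of 8.
From crossing 7 on, no configuration arises that was not already reachable earlier: only 44 distinct safe configurations (who is on which side, and where the skiff is) can ever be reached, none of them has everyone across, and every continuation just revisits them. So no valid plan exists.

impossible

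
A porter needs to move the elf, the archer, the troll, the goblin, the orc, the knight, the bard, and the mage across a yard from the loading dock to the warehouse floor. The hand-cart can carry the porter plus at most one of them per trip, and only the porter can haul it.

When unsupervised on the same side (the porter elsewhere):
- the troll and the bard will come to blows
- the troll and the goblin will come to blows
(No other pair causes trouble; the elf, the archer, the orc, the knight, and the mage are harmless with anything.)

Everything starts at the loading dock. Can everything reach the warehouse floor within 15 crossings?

No

Counting alone: the porter can take at most 1 across per trip to the warehouse floor, so moving all 8 needs at least 8 loaded trips out, with a return between consecutive ones — at least 15 crossings.
The safety rule pushes this higher. Following every safe sequence of crossings, the most of the 8 that can be at the warehouse floor as the hand-cart arrives there on crossing 15 is 7 — never all 8.
So the move cannot be finished within 15 crossings. (The shortest complete plan takes 17:)
1. Porter goes to the warehouse floor with the troll.  [the loading dock: the archer, the bard, the elf, the goblin, the knight, the mage, the orc | the warehouse floor: the troll]
2. Porter goes back to the loading dock alone.  [the loading dock: the archer, the bard, the elf, the goblin, the knight, the mage, the orc | the warehouse floor: the troll]
3. Porter goes to the warehouse floor with the elf.  [the loading dock: the archer, the bard, the goblin, the knight, the mage, the orc | the warehouse floor: the elf, the troll]
4. Porter goes back to the loading dock alone.  [the loading dock: the archer, the bard, the goblin, the knight, the mage, the orc | the warehouse floor: the elf, the troll]
5. Porter goes to the warehouse floor with the archer.  [the loading dock: the bard, the goblin, the knight, the mage, the orc | the warehouse floor: the archer, the elf, the troll]
6. Porter goes back to the loading dock alone.  [the loading dock: the bard, the goblin, the knight, the mage, the orc | the warehouse floor: the archer, the elf, the troll]
7. Porter goes to the warehouse floor with the goblin.  [the loading dock: the bard, the knight, the mage, the orc | the warehouse floor: the archer, the elf, the goblin, the troll]
8. Porter goes back to the loading dock with the troll.  [the loading dock: the bard, the knight, the mage, the orc, the troll | the warehouse floor: the archer, the elf, the goblin]
9. Porter goes to the warehouse floor with the bard.  [the loading dock: the knight, the mage, the orc, the troll | the warehouse floor: the archer, the bard, the elf, the goblin]
10. Porter goes back to the loading dock alone.  [the loading dock: the knight, the mage, the orc, the troll | the warehouse floor: the archer, the bard, the elf, the goblin]
11. Porter goes to the warehouse floor with the orc.  [the loading dock: the knight, the mage, the troll | the warehouse floor: the archer, the bard, the elf, the goblin, the orc]
12. Porter goes back to the loading dock alone.  [the loading dock: the knight, the mage, the troll | the warehouse floor: the archer, the bard, the elf, the goblin, the orc]
13. Porter goes to the warehouse floor with the knight.  [the loading dock: the mage, the troll | the warehouse floor: the archer, the bard, the elf, the goblin, the knight, the orc]
14. Porter goes back to the loading dock alone.  [the loading dock: the mage, the troll | the warehouse floor: the archer, the bard, the elf, the goblin, the knight, the orc]
15. Porter goes to the warehouse floor with the mage.  [the loading dock: the troll | the warehouse floor: the archer, the bard, the elf, the goblin, the knight, the mage, the orc]
16. Porter goes back to the loading dock alone.  [the loading dock: the troll | the warehouse floor: the archer, the bard, the elf, the goblin, the knight, the mage, the orc]
17. Porter goes to the warehouse floor with the troll.  [the loading dock: — | the warehouse floor: the archer, the bard, the elf, the goblin, the knight, the mage, the orc, the troll]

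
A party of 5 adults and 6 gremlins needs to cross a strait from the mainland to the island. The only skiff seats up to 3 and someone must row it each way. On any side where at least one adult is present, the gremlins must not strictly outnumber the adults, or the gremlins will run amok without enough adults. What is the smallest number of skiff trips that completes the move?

impossible

The gremlins already outnumber the adults at the mainland before anyone moves, so the starting position itself is disallowed.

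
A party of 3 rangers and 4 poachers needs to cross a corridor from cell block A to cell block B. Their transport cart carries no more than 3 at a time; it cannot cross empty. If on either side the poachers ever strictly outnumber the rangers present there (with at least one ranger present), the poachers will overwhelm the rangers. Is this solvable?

No

The poachers already outnumber the rangers at cell block A before anyone moves, so the starting position itself is disallowed.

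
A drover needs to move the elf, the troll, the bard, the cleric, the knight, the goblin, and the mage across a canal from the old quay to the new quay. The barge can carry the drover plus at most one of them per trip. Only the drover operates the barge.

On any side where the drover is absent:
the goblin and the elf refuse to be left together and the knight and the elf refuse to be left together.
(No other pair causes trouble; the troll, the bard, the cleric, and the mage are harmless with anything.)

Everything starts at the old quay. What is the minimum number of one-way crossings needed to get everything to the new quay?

15

Counting alone: the drover can take at most 1 across per trip to the new quay, so moving all 7 needs at least 7 loaded trips out, with a return between consecutive ones — at least 13 crossings.
The safety rule pushes this higher. Following every safe sequence of crossings, the most of the 7 that can be at the new quay as the barge arrives there on crossing 13 is 6 — never all 7.
So no plan with fewer than 15 crossings exists, and this one achieves 15:
1. Drover goes to the new quay with the elf.
2. Drover goes back to the old quay alone.
3. Drover goes to the new quay with the troll.
4. Drover goes back to the old quay alone.
5. Drover goes to the new quay with the bard.
6. Drover goes back to the old quay alone.
7. Drover goes to the new quay with the cleric.
8. Drover goes back to the old quay alone.
9. Drover goes to the new quay with the knight.
10. Drover goes back to the old quay with the elf.
11. Drover goes to the new quay with the goblin.
12. Drover goes back to the old quay alone.
13. Drover goes to the new quay with the mage.
14. Drover goes back to the old quay alone.
15. Drover goes to the new quay with the elf.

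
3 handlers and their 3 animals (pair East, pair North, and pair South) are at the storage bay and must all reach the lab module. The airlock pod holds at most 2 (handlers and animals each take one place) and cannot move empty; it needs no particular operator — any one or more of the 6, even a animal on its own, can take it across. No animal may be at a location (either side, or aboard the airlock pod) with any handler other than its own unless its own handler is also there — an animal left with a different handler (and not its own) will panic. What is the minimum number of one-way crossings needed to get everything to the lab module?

Counting alone: each trip to the lab module takes at most 2 across and each return brings at least 1 back, so after t trips out (and t−1 returns) at most 2t − (t−1) of the 6 are across; that first reaches 6 at t = 5, so at least 9 crossings are needed.
The safety rule pushes this higher. Following every safe sequence of crossings, the most of the 6 that can be at the lab module as the airlock pod arrives there on crossing 9 is 5 — never all 6.
So no plan with fewer than 11 crossings exists, and this one achieves 11:
1. animal East and handler East cross → the lab module.
2. handler East crosses ← the storage bay.
3. animal North and animal South cross → the lab module.
4. animal East crosses ← the storage bay.
5. handler North and handler South cross → the lab module.
6. animal North and handler North cross ← the storage bay.
7. handler East and handler North cross → the lab module.
8. animal South crosses ← the storage bay.
9. animal East and animal North cross → the lab module.
10. handler South crosses ← the storage bay.
11. animal South and handler South cross → the lab module.

11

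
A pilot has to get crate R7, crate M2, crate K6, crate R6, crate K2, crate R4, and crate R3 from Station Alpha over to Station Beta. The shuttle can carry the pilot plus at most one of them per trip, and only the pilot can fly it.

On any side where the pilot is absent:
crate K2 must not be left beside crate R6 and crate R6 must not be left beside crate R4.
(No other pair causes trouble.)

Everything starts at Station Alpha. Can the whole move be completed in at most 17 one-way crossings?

Yes

Yes — this plan uses 15 crossings (≤ 17):
1. Pilot goes to Station Beta with crate R6.
2. Pilot goes back to Station Alpha alone.
3. Pilot goes to Station Beta with crate R7.
4. Pilot goes back to Station Alpha alone.
5. Pilot goes to Station Beta with crate M2.
6. Pilot goes back to Station Alpha alone.
7. Pilot goes to Station Beta with crate K6.
8. Pilot goes back to Station Alpha alone.
9. Pilot goes to Station Beta with crate K2.
10. Pilot goes back to Station Alpha with crate R6.
11. Pilot goes to Station Beta with crate R4.
12. Pilot goes back to Station Alpha alone.
13. Pilot goes to Station Beta with crate R3.
14. Pilot goes back to Station Alpha alone.
15. Pilot goes to Station Beta with crate R6.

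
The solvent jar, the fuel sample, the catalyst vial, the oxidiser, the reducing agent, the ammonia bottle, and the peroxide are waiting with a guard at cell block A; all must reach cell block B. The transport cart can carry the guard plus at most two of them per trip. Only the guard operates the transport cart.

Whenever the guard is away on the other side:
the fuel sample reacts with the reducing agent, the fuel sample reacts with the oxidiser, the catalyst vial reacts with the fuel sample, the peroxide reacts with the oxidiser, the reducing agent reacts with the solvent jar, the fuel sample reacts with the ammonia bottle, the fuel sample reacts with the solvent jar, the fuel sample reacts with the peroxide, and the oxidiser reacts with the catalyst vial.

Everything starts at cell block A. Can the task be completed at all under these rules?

Whatever the first load, the items left behind include a forbidden pair without the guard. No opening move is safe, so no plan exists.

No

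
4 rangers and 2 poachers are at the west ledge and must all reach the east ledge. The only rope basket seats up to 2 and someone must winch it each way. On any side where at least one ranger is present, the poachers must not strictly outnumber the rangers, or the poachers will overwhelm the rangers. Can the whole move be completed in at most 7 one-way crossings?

No

Counting alone: each trip to the east ledge takes at most 2 across and each return brings at least 1 back, so after t trips out (and t−1 returns) at most 2t − (t−1) of the 6 are across; that first reaches 6 at t = 5, so at least 9 crossings are needed.
Since 7 < 9, 7 crossings cannot be enough. (The shortest complete plan in fact takes 9:)
1. 2 poachers → the east ledge.  (the west ledge: 4R 0P; the east ledge: 0R 2P)
2. 1 poacher ← the west ledge.  (the west ledge: 4R 1P; the east ledge: 0R 1P)
3. 2 rangers → the east ledge.  (the west ledge: 2R 1P; the east ledge: 2R 1P)
4. 1 poacher ← the west ledge.  (the west ledge: 2R 2P; the east ledge: 2R 0P)
5. 2 poachers → the east ledge.  (the west ledge: 2R 0P; the east ledge: 2R 2P)
6. 1 poacher ← the west ledge.  (the west ledge: 2R 1P; the east ledge: 2R 1P)
7. 1 ranger and 1 poacher → the east ledge.  (the west ledge: 1R 0P; the east ledge: 3R 2P)
8. 1 poacher ← the west ledge.  (the west ledge: 1R 1P; the east ledge: 3R 1P)
9. 1 ranger and 1 poacher → the east ledge.  (the west ledge: 0R 0P; the east ledge: 4R 2P)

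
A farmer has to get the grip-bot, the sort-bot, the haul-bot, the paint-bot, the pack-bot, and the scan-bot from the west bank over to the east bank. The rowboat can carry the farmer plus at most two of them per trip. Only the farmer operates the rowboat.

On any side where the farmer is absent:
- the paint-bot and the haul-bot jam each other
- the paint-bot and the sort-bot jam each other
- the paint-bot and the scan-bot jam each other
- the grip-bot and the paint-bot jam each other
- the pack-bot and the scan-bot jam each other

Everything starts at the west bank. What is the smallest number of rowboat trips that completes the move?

Counting alone: the farmer can take at most 2 across per trip to the east bank, so moving all 6 needs at least 3 loaded trips out, with a return between consecutive ones — at least 5 crossings.
The safety rule pushes this higher. Following every safe sequence of crossings, the most of the 6 that can be at the east bank as the rowboat arrives there on crossing 5 is 5 — never all 6.
So no plan with fewer than 7 crossings exists, and this one achieves 7:
1. Farmer goes to the east bank with the pack-bot and the paint-bot.
2. Farmer goes back to the west bank alone.
3. Farmer goes to the east bank with the grip-bot and the sort-bot.
4. Farmer goes back to the west bank with the paint-bot.
5. Farmer goes to the east bank with the haul-bot and the paint-bot.
6. Farmer goes back to the west bank with the paint-bot.
7. Farmer goes to the east bank with the paint-bot and the scan-bot.

7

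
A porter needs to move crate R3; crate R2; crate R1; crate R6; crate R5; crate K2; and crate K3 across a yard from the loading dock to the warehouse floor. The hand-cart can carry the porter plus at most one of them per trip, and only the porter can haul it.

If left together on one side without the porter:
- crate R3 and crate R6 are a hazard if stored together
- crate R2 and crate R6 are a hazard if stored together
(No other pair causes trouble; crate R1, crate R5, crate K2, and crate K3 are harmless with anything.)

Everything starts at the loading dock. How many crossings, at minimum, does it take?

Counting alone: the porter can take at most 1 across per trip to the warehouse floor, so moving all 7 needs at least 7 loaded trips out, with a return between consecutive ones — at least 13 crossings.
The safety rule pushes this higher. Following every safe sequence of crossings, the most of the 7 that can be at the warehouse floor as the hand-cart arrives there on crossing 13 is 6 — never all 7.
So no plan with fewer than 15 crossings exists, and this one achieves 15:
1. Porter goes to the warehouse floor with crate R6.
2. Porter goes back to the loading dock alone.
3. Porter goes to the warehouse floor with crate R3.
4. Porter goes back to the loading dock with crate R6.
5. Porter goes to the warehouse floor with crate R2.
6. Porter goes back to the loading dock alone.
7. Porter goes to the warehouse floor with crate R1.
8. Porter goes back to the loading dock alone.
9. Porter goes to the warehouse floor with crate R5.
10. Porter goes back to the loading dock alone.
11. Porter goes to the warehouse floor with crate K2.
12. Porter goes back to the loading dock alone.
13. Porter goes to the warehouse floor with crate K3.
14. Porter goes back to the loading dock alone.
15. Porter goes to the warehouse floor with crate R6.

15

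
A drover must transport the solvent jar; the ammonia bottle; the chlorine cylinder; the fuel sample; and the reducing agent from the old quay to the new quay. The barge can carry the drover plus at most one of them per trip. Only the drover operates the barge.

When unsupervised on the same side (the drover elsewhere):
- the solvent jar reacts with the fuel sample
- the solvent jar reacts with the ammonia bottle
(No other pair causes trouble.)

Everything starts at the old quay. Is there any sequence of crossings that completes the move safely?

Yes

1. Drover goes to the new quay with the solvent jar.
2. Drover goes back to the old quay alone.
3. Drover goes to the new quay with the ammonia bottle.
4. Drover goes back to the old quay with the solvent jar.
5. Drover goes to the new quay with the fuel sample.
6. Drover goes back to the old quay alone.
7. Drover goes to the new quay with the chlorine cylinder.
8. Drover goes back to the old quay alone.
9. Drover goes to the new quay with the reducing agent.
10. Drover goes back to the old quay alone.
11. Drover goes to the new quay with the solvent jar.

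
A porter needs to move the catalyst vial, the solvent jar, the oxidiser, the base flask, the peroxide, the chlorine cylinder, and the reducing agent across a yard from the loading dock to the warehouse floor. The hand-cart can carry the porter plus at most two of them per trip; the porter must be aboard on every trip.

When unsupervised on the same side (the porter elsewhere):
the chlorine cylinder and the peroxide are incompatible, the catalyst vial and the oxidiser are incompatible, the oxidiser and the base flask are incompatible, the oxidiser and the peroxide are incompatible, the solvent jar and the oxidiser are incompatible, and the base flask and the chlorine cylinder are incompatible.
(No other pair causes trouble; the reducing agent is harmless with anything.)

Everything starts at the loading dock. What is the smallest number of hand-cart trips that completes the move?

Counting alone: the porter can take at most 2 across per trip to the warehouse floor, so moving all 7 needs at least 4 loaded trips out, with a return between consecutive ones — at least 7 crossings.
The safety rule pushes this higher. Following every safe sequence of crossings, the most of the 7 that can be at the warehouse floor as the hand-cart arrives there on crossing 7 is 6 — never all 7.
So no plan with fewer than 9 crossings exists, and this one achieves 9:
1. Porter goes to the warehouse floor with the chlorine cylinder and the oxidiser.  [the loading dock: the base flask, the catalyst vial, the peroxide, the reducing agent, the solvent jar | the warehouse floor: the chlorine cylinder, the oxidiser]
2. Porter goes back to the loading dock alone.  [the loading dock: the base flask, the catalyst vial, the peroxide, the reducing agent, the solvent jar | the warehouse floor: the chlorine cylinder, the oxidiser]
3. Porter goes to the warehouse floor with the reducing agent.  [the loading dock: the base flask, the catalyst vial, the peroxide, the solvent jar | the warehouse floor: the chlorine cylinder, the oxidiser, the reducing agent]
4. Porter goes back to the loading dock alone.  [the loading dock: the base flask, the catalyst vial, the peroxide, the solvent jar | the warehouse floor: the chlorine cylinder, the oxidiser, the reducing agent]
5. Porter goes to the warehouse floor with the catalyst vial and the solvent jar.  [the loading dock: the base flask, the peroxide | the warehouse floor: the catalyst vial, the chlorine cylinder, the oxidiser, the reducing agent, the solvent jar]
6. Porter goes back to the loading dock with the oxidiser.  [the loading dock: the base flask, the oxidiser, the peroxide | the warehouse floor: the catalyst vial, the chlorine cylinder, the reducing agent, the solvent jar]
7. Porter goes to the warehouse floor with the base flask and the peroxide.  [the loading dock: the oxidiser | the warehouse floor: the base flask, the catalyst vial, the chlorine cylinder, the peroxide, the reducing agent, the solvent jar]
8. Porter goes back to the loading dock with the chlorine cylinder.  [the loading dock: the chlorine cylinder, the oxidiser | the warehouse floor: the base flask, the catalyst vial, the peroxide, the reducing agent, the solvent jar]
9. Porter goes to the warehouse floor with the chlorine cylinder and the oxidiser.  [the loading dock: — | the warehouse floor: the base flask, the catalyst vial, the chlorine cylinder, the oxidiser, the peroxide, the reducing agent, the solvent jar]

9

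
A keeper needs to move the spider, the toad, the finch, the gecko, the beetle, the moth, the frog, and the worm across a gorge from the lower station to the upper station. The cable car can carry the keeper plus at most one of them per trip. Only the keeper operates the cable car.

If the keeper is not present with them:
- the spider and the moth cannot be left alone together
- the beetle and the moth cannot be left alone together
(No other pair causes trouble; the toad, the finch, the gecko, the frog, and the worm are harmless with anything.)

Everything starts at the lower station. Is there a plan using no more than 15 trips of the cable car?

Counting alone: the keeper can take at most 1 across per trip to the upper station, so moving all 8 needs at least 8 loaded trips out, with a return between consecutive ones — at least 15 crossings.
The safety rule pushes this higher. Following every safe sequence of crossings, the most of the 8 that can be at the upper station as the cable car arrives there on crossing 15 is 7 — never all 8.
So the move cannot be finished within 15 crossings. (The shortest complete plan takes 17:)
1. Keeper goes to the upper station with the moth.  [the lower station: the beetle, the finch, the frog, the gecko, the spider, the toad, the worm | the upper station: the moth]
2. Keeper goes back to the lower station alone.  [the lower station: the beetle, the finch, the frog, the gecko, the spider, the toad, the worm | the upper station: the moth]
3. Keeper goes to the upper station with the spider.  [the lower station: the beetle, the finch, the frog, the gecko, the toad, the worm | the upper station: the moth, the spider]
4. Keeper goes back to the lower station with the moth.  [the lower station: the beetle, the finch, the frog, the gecko, the moth, the toad, the worm | the upper station: the spider]
5. Keeper goes to the upper station with the beetle.  [the lower station: the finch, the frog, the gecko, the moth, the toad, the worm | the upper station: the beetle, the spider]
6. Keeper goes back to the lower station alone.  [the lower station: the finch, the frog, the gecko, the moth, the toad, the worm | the upper station: the beetle, the spider]
7. Keeper goes to the upper station with the toad.  [the lower station: the finch, the frog, the gecko, the moth, the worm | the upper station: the beetle, the spider, the toad]
8. Keeper goes back to the lower station alone.  [the lower station: the finch, the frog, the gecko, the moth, the worm | the upper station: the beetle, the spider, the toad]
9. Keeper goes to the upper station with the finch.  [the lower station: the frog, the gecko, the moth, the worm | the upper station: the beetle, the finch, the spider, the toad]
10. Keeper goes back to the lower station alone.  [the lower station: the frog, the gecko, the moth, the worm | the upper station: the beetle, the finch, the spider, the toad]
11. Keeper goes to the upper station with the gecko.  [the lower station: the frog, the moth, the worm | the upper station: the beetle, the finch, the gecko, the spider, the toad]
12. Keeper goes back to the lower station alone.  [the lower station: the frog, the moth, the worm | the upper station: the beetle, the finch, the gecko, the spider, the toad]
13. Keeper goes to the upper station with the frog.  [the lower station: the moth, the worm | the upper station: the beetle, the finch, the frog, the gecko, the spider, the toad]
14. Keeper goes back to the lower station alone.  [the lower station: the moth, the worm | the upper station: the beetle, the finch, the frog, the gecko, the spider, the toad]
15. Keeper goes to the upper station with the worm.  [the lower station: the moth | the upper station: the beetle, the finch, the frog, the gecko, the spider, the toad, the worm]
16. Keeper goes back to the lower station alone.  [the lower station: the moth | the upper station: the beetle, the finch, the frog, the gecko, the spider, the toad, the worm]
17. Keeper goes to the upper station with the moth.  [the lower station: — | the upper station: the beetle, the finch, the frog, the gecko, the moth, the spider, the toad, the worm]

No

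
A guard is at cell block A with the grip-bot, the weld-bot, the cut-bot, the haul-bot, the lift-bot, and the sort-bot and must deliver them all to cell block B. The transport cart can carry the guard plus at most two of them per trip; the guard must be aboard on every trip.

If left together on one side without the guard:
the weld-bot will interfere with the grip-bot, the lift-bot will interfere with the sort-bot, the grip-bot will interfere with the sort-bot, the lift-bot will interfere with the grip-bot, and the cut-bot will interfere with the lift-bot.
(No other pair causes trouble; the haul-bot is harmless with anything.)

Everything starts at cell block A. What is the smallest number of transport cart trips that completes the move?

Counting alone: the guard can take at most 2 across per trip to cell block B, so moving all 6 needs at least 3 loaded trips out, with a return between consecutive ones — at least 5 crossings.
The safety rule pushes this higher. Following every safe sequence of crossings, the most of the 6 that can be at cell block B as the transport cart arrives there on crossings 5, 7 is 4, 5 respectively — never all 6.
So no plan with fewer than 9 crossings exists, and this one achieves 9:
1. Guard goes to cell block B with the grip-bot and the lift-bot.
2. Guard goes back to cell block A with the grip-bot.
3. Guard goes to cell block B with the grip-bot and the weld-bot.
4. Guard goes back to cell block A with the grip-bot.
5. Guard goes to cell block B with the grip-bot and the haul-bot.
6. Guard goes back to cell block A with the grip-bot.
7. Guard goes to cell block B with the cut-bot and the sort-bot.
8. Guard goes back to cell block A with the lift-bot.
9. Guard goes to cell block B with the grip-bot and the lift-bot.

9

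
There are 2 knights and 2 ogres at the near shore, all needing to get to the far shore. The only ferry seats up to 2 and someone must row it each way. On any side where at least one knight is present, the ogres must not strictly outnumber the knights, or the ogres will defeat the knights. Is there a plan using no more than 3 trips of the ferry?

Counting alone: each trip to the far shore takes at most 2 across and each return brings at least 1 back, so after t trips out (and t−1 returns) at most 2t − (t−1) of the 4 are across; that first reaches 4 at t = 3, so at least 5 crossings are needed.
Since 3 < 5, 3 crossings cannot be enough. (The shortest complete plan in fact takes 5:)
1. 2 ogres → the far shore.  (the near shore: 2K 0O; the far shore: 0K 2O)
2. 1 ogre ← the near shore.  (the near shore: 2K 1O; the far shore: 0K 1O)
3. 2 knights → the far shore.  (the near shore: 0K 1O; the far shore: 2K 1O)
4. 1 ogre ← the near shore.  (the near shore: 0K 2O; the far shore: 2K 0O)
5. 2 ogres → the far shore.  (the near shore: 0K 0O; the far shore: 2K 2O)

No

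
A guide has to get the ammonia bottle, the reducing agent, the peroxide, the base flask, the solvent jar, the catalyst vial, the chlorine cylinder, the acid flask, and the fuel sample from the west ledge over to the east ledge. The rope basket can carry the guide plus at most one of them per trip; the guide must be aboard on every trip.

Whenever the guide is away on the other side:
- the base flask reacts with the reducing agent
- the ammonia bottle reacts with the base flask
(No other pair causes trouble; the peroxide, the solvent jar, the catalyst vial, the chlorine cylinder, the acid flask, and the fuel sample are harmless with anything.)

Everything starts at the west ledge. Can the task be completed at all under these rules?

1. Guide goes to the east ledge with the base flask.  [the west ledge: the acid flask, the ammonia bottle, the catalyst vial, the chlorine cylinder, the fuel sample, the peroxide, the reducing agent, the solvent jar | the east ledge: the base flask]
2. Guide goes back to the west ledge alone.  [the west ledge: the acid flask, the ammonia bottle, the catalyst vial, the chlorine cylinder, the fuel sample, the peroxide, the reducing agent, the solvent jar | the east ledge: the base flask]
3. Guide goes to the east ledge with the ammonia bottle.  [the west ledge: the acid flask, the catalyst vial, the chlorine cylinder, the fuel sample, the peroxide, the reducing agent, the solvent jar | the east ledge: the ammonia bottle, the base flask]
4. Guide goes back to the west ledge with the base flask.  [the west ledge: the acid flask, the base flask, the catalyst vial, the chlorine cylinder, the fuel sample, the peroxide, the reducing agent, the solvent jar | the east ledge: the ammonia bottle]
5. Guide goes to the east ledge with the reducing agent.  [the west ledge: the acid flask, the base flask, the catalyst vial, the chlorine cylinder, the fuel sample, the peroxide, the solvent jar | the east ledge: the ammonia bottle, the reducing agent]
6. Guide goes back to the west ledge alone.  [the west ledge: the acid flask, the base flask, the catalyst vial, the chlorine cylinder, the fuel sample, the peroxide, the solvent jar | the east ledge: the ammonia bottle, the reducing agent]
7. Guide goes to the east ledge with the peroxide.  [the west ledge: the acid flask, the base flask, the catalyst vial, the chlorine cylinder, the fuel sample, the solvent jar | the east ledge: the ammonia bottle, the peroxide, the reducing agent]
8. Guide goes back to the west ledge alone.  [the west ledge: the acid flask, the base flask, the catalyst vial, the chlorine cylinder, the fuel sample, the solvent jar | the east ledge: the ammonia bottle, the peroxide, the reducing agent]
9. Guide goes to the east ledge with the solvent jar.  [the west ledge: the acid flask, the base flask, the catalyst vial, the chlorine cylinder, the fuel sample | the east ledge: the ammonia bottle, the peroxide, the reducing agent, the solvent jar]
10. Guide goes back to the west ledge alone.  [the west ledge: the acid flask, the base flask, the catalyst vial, the chlorine cylinder, the fuel sample | the east ledge: the ammonia bottle, the peroxide, the reducing agent, the solvent jar]
11. Guide goes to the east ledge with the catalyst vial.  [the west ledge: the acid flask, the base flask, the chlorine cylinder, the fuel sample | the east ledge: the ammonia bottle, the catalyst vial, the peroxide, the reducing agent, the solvent jar]
12. Guide goes back to the west ledge alone.  [the west ledge: the acid flask, the base flask, the chlorine cylinder, the fuel sample | the east ledge: the ammonia bottle, the catalyst vial, the peroxide, the reducing agent, the solvent jar]
13. Guide goes to the east ledge with the chlorine cylinder.  [the west ledge: the acid flask, the base flask, the fuel sample | the east ledge: the ammonia bottle, the catalyst vial, the chlorine cylinder, the peroxide, the reducing agent, the solvent jar]
14. Guide goes back to the west ledge alone.  [the west ledge: the acid flask, the base flask, the fuel sample | the east ledge: the ammonia bottle, the catalyst vial, the chlorine cylinder, the peroxide, the reducing agent, the solvent jar]
15. Guide goes to the east ledge with the acid flask.  [the west ledge: the base flask, the fuel sample | the east ledge: the acid flask, the ammonia bottle, the catalyst vial, the chlorine cylinder, the peroxide, the reducing agent, the solvent jar]
16. Guide goes back to the west ledge alone.  [the west ledge: the base flask, the fuel sample | the east ledge: the acid flask, the ammonia bottle, the catalyst vial, the chlorine cylinder, the peroxide, the reducing agent, the solvent jar]
17. Guide goes to the east ledge with the fuel sample.  [the west ledge: the base flask | the east ledge: the acid flask, the ammonia bottle, the catalyst vial, the chlorine cylinder, the fuel sample, the peroxide, the reducing agent, the solvent jar]
18. Guide goes back to the west ledge alone.  [the west ledge: the base flask | the east ledge: the acid flask, the ammonia bottle, the catalyst vial, the chlorine cylinder, the fuel sample, the peroxide, the reducing agent, the solvent jar]
19. Guide goes to the east ledge with the base flask.  [the west ledge: — | the east ledge: the acid flask, the ammonia bottle, the base flask, the catalyst vial, the chlorine cylinder, the fuel sample, the peroxide, the reducing agent, the solvent jar]

Yes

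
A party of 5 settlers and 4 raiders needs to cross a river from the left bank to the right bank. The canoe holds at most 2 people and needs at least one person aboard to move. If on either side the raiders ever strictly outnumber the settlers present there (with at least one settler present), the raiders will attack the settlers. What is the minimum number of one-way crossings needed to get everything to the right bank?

Counting alone: each trip to the right bank takes at most 2 across and each return brings at least 1 back, so after t trips out (and t−1 returns) at most 2t − (t−1) of the 9 are across; that first reaches 9 at t = 8, so at least 15 crossings are needed.
The plan below uses exactly 15 crossings, so it is optimal:
1. 2 raiders → the right bank.  (the left bank: 5S 2R; the right bank: 0S 2R)
2. 1 raider ← the left bank.  (the left bank: 5S 3R; the right bank: 0S 1R)
3. 2 raiders → the right bank.  (the left bank: 5S 1R; the right bank: 0S 3R)
4. 1 raider ← the left bank.  (the left bank: 5S 2R; the right bank: 0S 2R)
5. 2 settlers → the right bank.  (the left bank: 3S 2R; the right bank: 2S 2R)
6. 1 raider ← the left bank.  (the left bank: 3S 3R; the right bank: 2S 1R)
7. 1 settler and 1 raider → the right bank.  (the left bank: 2S 2R; the right bank: 3S 2R)
8. 1 settler ← the left bank.  (the left bank: 3S 2R; the right bank: 2S 2R)
9. 1 settler and 1 raider → the right bank.  (the left bank: 2S 1R; the right bank: 3S 3R)
10. 1 raider ← the left bank.  (the left bank: 2S 2R; the right bank: 3S 2R)
11. 1 settler and 1 raider → the right bank.  (the left bank: 1S 1R; the right bank: 4S 3R)
12. 1 settler ← the left bank.  (the left bank: 2S 1R; the right bank: 3S 3R)
13. 1 settler and 1 raider → the right bank.  (the left bank: 1S 0R; the right bank: 4S 4R)
14. 1 raider ← the left bank.  (the left bank: 1S 1R; the right bank: 4S 3R)
15. 1 settler and 1 raider → the right bank.  (the left bank: 0S 0R; the right bank: 5S 4R)

15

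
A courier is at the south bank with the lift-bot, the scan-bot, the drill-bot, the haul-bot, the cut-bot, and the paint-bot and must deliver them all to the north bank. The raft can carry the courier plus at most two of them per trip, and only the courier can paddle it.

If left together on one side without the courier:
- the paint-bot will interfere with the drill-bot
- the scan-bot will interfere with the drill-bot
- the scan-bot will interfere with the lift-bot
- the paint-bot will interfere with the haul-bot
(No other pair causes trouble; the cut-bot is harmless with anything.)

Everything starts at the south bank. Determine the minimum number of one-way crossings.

7

Counting alone: the courier can take at most 2 across per trip to the north bank, so moving all 6 needs at least 3 loaded trips out, with a return between consecutive ones — at least 5 crossings.
The safety rule pushes this higher. Following every safe sequence of crossings, the most of the 6 that can be at the north bank as the raft arrives there on crossing 5 is 5 — never all 6.
So no plan with fewer than 7 crossings exists, and this one achieves 7:
1. Courier goes to the north bank with the paint-bot and the scan-bot.
2. Courier goes back to the south bank alone.
3. Courier goes to the north bank with the drill-bot and the lift-bot.
4. Courier goes back to the south bank with the paint-bot and the scan-bot.
5. Courier goes to the north bank with the cut-bot and the haul-bot.
6. Courier goes back to the south bank alone.
7. Courier goes to the north bank with the paint-bot and the scan-bot.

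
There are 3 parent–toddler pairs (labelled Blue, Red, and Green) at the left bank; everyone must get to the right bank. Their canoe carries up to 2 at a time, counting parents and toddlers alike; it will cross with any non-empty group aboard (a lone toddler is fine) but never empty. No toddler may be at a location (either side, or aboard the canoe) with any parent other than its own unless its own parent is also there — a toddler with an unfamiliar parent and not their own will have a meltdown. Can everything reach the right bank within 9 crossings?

No

Counting alone: each trip to the right bank takes at most 2 across and each return brings at least 1 back, so after t trips out (and t−1 returns) at most 2t − (t−1) of the 6 are across; that first reaches 6 at t = 5, so at least 9 crossings are needed.
The safety rule pushes this higher. Following every safe sequence of crossings, the most of the 6 that can be at the right bank as the canoe arrives there on crossing 9 is 5 — never all 6.
So the move cannot be finished within 9 crossings. (The shortest complete plan takes 11:)
1. parent Blue and toddler Blue cross → the right bank.
2. parent Blue crosses ← the left bank.
3. toddler Green and toddler Red cross → the right bank.
4. toddler Blue crosses ← the left bank.
5. parent Green and parent Red cross → the right bank.
6. parent Red and toddler Red cross ← the left bank.
7. parent Blue and parent Red cross → the right bank.
8. toddler Green crosses ← the left bank.
9. toddler Blue and toddler Red cross → the right bank.
10. parent Green crosses ← the left bank.
11. parent Green and toddler Green cross → the right bank.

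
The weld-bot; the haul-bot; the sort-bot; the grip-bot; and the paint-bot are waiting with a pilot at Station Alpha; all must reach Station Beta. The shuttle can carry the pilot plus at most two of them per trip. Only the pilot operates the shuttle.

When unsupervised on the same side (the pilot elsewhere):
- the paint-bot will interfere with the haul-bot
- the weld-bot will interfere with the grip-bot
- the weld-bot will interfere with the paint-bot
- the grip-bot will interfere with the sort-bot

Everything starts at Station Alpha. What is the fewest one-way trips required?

Counting alone: the pilot can take at most 2 across per trip to Station Beta, so moving all 5 needs at least 3 loaded trips out, with a return between consecutive ones — at least 5 crossings.
The safety rule pushes this higher. Following every safe sequence of crossings, the most of the 5 that can be at Station Beta as the shuttle arrives there on crossing 5 is 4 — never all 5.
So no plan with fewer than 7 crossings exists, and this one achieves 7:
1. Pilot goes to Station Beta with the grip-bot and the paint-bot.
2. Pilot goes back to Station Alpha alone.
3. Pilot goes to Station Beta with the weld-bot.
4. Pilot goes back to Station Alpha with the grip-bot and the paint-bot.
5. Pilot goes to Station Beta with the haul-bot and the sort-bot.
6. Pilot goes back to Station Alpha alone.
7. Pilot goes to Station Beta with the grip-bot and the paint-bot.

7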